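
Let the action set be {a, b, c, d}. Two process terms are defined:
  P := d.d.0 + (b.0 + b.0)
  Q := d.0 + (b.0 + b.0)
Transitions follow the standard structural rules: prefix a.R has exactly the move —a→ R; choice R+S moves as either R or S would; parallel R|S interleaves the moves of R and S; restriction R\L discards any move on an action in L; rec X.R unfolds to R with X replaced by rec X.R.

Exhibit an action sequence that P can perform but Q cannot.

dd

Reachable graph of P (3 states):
  u0 = d.d.0 + (b.0 + b.0) :: —b→ u1, —d→ u2
  u1 = 0 :: deadlocked
  u2 = d.0 :: —d→ u1
Reachable graph of Q (2 states):
  v0 = d.0 + (b.0 + b.0) :: —b→ v1, —d→ v1
  v1 = 0 :: deadlocked
Trace ⟨dd⟩ through P, begin at {u0}:
  [1] d ⇒ {u2}
  [2] d ⇒ {u1}
  ✓ P
Trace ⟨dd⟩ through Q, begin at {v0}:
  [1] d ⇒ {v1}
  [2] d ⇒ ∅ (Q stuck)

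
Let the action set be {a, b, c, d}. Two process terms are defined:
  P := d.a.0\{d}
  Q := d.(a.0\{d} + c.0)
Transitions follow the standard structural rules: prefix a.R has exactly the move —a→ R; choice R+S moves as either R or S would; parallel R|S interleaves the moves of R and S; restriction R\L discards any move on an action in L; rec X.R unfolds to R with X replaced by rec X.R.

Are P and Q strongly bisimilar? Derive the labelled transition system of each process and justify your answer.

Reachable graph of P (3 states):
  s0 = d.a.0\{d} :: --d--▸ s1
  s1 = a.0\{d} :: --a--▸ s2
  s2 = 0\{d} :: deadlocked
Reachable graph of Q (4 states):
  t0 = d.(a.0\{d} + c.0) :: --d--▸ t1
  t1 = a.0\{d} + c.0 :: --a--▸ t2, --c--▸ t3
  t2 = 0\{d} :: deadlocked
  t3 = 0 :: deadlocked
Bisimilarity quotient blocks:
  B0 = {s0}
  B1 = {s1}
  B2 = {s2, t2, t3}
  B3 = {t0}
  B4 = {t1}
s0 ∈ B0, t0 ∈ B3 → different blocks

not bisimilar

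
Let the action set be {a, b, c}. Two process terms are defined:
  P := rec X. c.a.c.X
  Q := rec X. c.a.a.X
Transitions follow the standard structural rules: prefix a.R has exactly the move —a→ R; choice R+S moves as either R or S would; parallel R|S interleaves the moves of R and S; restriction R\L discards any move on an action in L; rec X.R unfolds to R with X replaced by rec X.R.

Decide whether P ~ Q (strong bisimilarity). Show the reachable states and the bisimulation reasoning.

NO

P's transition system — 3 states:
  p0 = rec X. c.a.c.X has moves --c--▸ p1
  p1 = a.c.(rec X. c.a.c.X) has moves --a--▸ p2
  p2 = c.(rec X. c.a.c.X) has moves --c--▸ p0
Q's transition system — 3 states:
  q0 = rec X. c.a.a.X has moves --c--▸ q1
  q1 = a.a.(rec X. c.a.a.X) has moves --a--▸ q2
  q2 = a.(rec X. c.a.a.X) has moves --a--▸ q0
Coarsest stable partition (strong bisimilarity classes):
  B0 = {p0}
  B1 = {p1}
  B2 = {p2}
  B3 = {q0}
  B4 = {q1}
  B5 = {q2}
p0 ∈ B0, q0 ∈ B3 → different blocks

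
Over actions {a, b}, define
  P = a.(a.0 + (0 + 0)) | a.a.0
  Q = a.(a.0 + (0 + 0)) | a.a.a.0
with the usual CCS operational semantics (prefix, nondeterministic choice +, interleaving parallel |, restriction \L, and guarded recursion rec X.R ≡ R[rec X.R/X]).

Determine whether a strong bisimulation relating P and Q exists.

NO

LTS(P): 9 reachable states
  m0 = a.(a.0 + (0 + 0)) | a.a.0 ⊢ -a-> m1, -a-> m2
  m1 = (a.0 + (0 + 0)) | a.a.0 ⊢ -a-> m3, -a-> m4
  m2 = a.(a.0 + (0 + 0)) | a.0 ⊢ -a-> m3, -a-> m5
  m3 = (a.0 + (0 + 0)) | a.0 ⊢ -a-> m6, -a-> m7
  m4 = 0 | a.a.0 ⊢ -a-> m7
  m5 = a.(a.0 + (0 + 0)) | 0 ⊢ -a-> m6
  m6 = (a.0 + (0 + 0)) | 0 ⊢ -a-> m8
  m7 = 0 | a.0 ⊢ -a-> m8
  m8 = 0 | 0 ⊢ deadlocked
LTS(Q): 12 reachable states
  n0 = a.(a.0 + (0 + 0)) | a.a.a.0 ⊢ -a-> n1, -a-> n2
  n1 = (a.0 + (0 + 0)) | a.a.a.0 ⊢ -a-> n3, -a-> n4
  n2 = a.(a.0 + (0 + 0)) | a.a.0 ⊢ -a-> n3, -a-> n5
  n3 = (a.0 + (0 + 0)) | a.a.0 ⊢ -a-> n6, -a-> n7
  n4 = 0 | a.a.a.0 ⊢ -a-> n7
  n5 = a.(a.0 + (0 + 0)) | a.0 ⊢ -a-> n6, -a-> n8
  n6 = (a.0 + (0 + 0)) | a.0 ⊢ -a-> n10, -a-> n9
  n7 = 0 | a.a.0 ⊢ -a-> n10
  n8 = a.(a.0 + (0 + 0)) | 0 ⊢ -a-> n9
  n9 = (a.0 + (0 + 0)) | 0 ⊢ -a-> n11
  n10 = 0 | a.0 ⊢ -a-> n11
  n11 = 0 | 0 ⊢ deadlocked
Coarsest stable partition (strong bisimilarity classes):
  B0 = {m0, n1, n2}
  B1 = {m1, m2, n3, n4, n5}
  B2 = {m3, m4, m5, n6, n7, n8}
  B3 = {m6, m7, n10, n9}
  B4 = {m8, n11}
  B5 = {n0}
m0 ∈ B0, n0 ∈ B5 → different blocks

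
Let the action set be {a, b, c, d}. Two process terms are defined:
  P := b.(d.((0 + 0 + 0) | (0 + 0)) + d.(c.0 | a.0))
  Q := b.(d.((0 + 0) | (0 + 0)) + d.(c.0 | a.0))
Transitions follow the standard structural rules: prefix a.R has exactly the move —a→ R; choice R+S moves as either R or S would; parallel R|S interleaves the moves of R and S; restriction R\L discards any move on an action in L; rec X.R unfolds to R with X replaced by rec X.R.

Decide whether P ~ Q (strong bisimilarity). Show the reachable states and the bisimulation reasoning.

P's transition system — 7 states:
  p0 = b.(d.((0 + 0 + 0) | (0 + 0)) + d.(c.0 | a.0)) → --b--▸ p1
  p1 = d.((0 + 0 + 0) | (0 + 0)) + d.(c.0 | a.0) → --d--▸ p2, --d--▸ p3
  p2 = (0 + 0 + 0) | (0 + 0) → deadlocked
  p3 = c.0 | a.0 → --a--▸ p4, --c--▸ p5
  p4 = c.0 | 0 → --c--▸ p6
  p5 = 0 | a.0 → --a--▸ p6
  p6 = 0 | 0 → deadlocked
Q's transition system — 7 states:
  q0 = b.(d.((0 + 0) | (0 + 0)) + d.(c.0 | a.0)) → --b--▸ q1
  q1 = d.((0 + 0) | (0 + 0)) + d.(c.0 | a.0) → --d--▸ q2, --d--▸ q3
  q2 = (0 + 0) | (0 + 0) → deadlocked
  q3 = c.0 | a.0 → --a--▸ q4, --c--▸ q5
  q4 = c.0 | 0 → --c--▸ q6
  q5 = 0 | a.0 → --a--▸ q6
  q6 = 0 | 0 → deadlocked
Partition-refinement fixed point:
  B0 = {p0, q0}
  B1 = {p1, q1}
  B2 = {p3, q3}
  B3 = {p4, q4}
  B4 = {p2, p6, q2, q6}
  B5 = {p5, q5}
p0 ∈ B0, q0 ∈ B0 → same block

P ~ Q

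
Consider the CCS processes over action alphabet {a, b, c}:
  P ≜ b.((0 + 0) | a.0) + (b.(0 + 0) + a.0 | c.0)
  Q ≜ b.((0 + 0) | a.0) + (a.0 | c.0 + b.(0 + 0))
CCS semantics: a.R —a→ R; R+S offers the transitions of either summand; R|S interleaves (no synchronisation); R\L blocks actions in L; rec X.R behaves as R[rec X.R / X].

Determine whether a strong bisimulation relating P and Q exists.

P ~ Q

P's transition system — 7 states:
  u0 = b.((0 + 0) | a.0) + (b.(0 + 0) + a.0 | c.0) ⊢ —a→ u1, —b→ u2, —b→ u3, —c→ u4
  u1 = 0 | c.0 ⊢ —c→ u5
  u2 = (0 + 0) | a.0 ⊢ —a→ u6
  u3 = 0 + 0 ⊢ stopped
  u4 = a.0 | 0 ⊢ —a→ u5
  u5 = 0 | 0 ⊢ stopped
  u6 = (0 + 0) | 0 ⊢ stopped
Q's transition system — 7 states:
  v0 = b.((0 + 0) | a.0) + (a.0 | c.0 + b.(0 + 0)) ⊢ —a→ v1, —b→ v2, —b→ v3, —c→ v4
  v1 = 0 | c.0 ⊢ —c→ v5
  v2 = (0 + 0) | a.0 ⊢ —a→ v6
  v3 = 0 + 0 ⊢ stopped
  v4 = a.0 | 0 ⊢ —a→ v5
  v5 = 0 | 0 ⊢ stopped
  v6 = (0 + 0) | 0 ⊢ stopped
Coarsest stable partition (strong bisimilarity classes):
  B0 = {u0, v0}
  B1 = {u2, u4, v2, v4}
  B2 = {u3, u5, u6, v3, v5, v6}
  B3 = {u1, v1}
u0 ∈ B0, v0 ∈ B0 → same block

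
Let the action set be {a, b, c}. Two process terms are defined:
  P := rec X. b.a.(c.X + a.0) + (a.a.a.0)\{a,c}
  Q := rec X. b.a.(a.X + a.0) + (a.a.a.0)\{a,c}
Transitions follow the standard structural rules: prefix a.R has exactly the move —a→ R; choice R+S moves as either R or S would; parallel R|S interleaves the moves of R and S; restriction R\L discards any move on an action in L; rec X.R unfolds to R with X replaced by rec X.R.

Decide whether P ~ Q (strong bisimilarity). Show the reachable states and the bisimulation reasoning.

P ≁ Q

LTS(P): 4 reachable states
  u0 = rec X. b.a.(c.X + a.0) + (a.a.a.0)\{a,c} | ··b··> u1
  u1 = a.(c.(rec X. b.a.(c.X + a.0) + (a.a.a.0)\{a,c}) + a.0) | ··a··> u2
  u2 = c.(rec X. b.a.(c.X + a.0) + (a.a.a.0)\{a,c}) + a.0 | ··a··> u3, ··c··> u0
  u3 = 0 | ∅
LTS(Q): 4 reachable states
  v0 = rec X. b.a.(a.X + a.0) + (a.a.a.0)\{a,c} | ··b··> v1
  v1 = a.(a.(rec X. b.a.(a.X + a.0) + (a.a.a.0)\{a,c}) + a.0) | ··a··> v2
  v2 = a.(rec X. b.a.(a.X + a.0) + (a.a.a.0)\{a,c}) + a.0 | ··a··> v0, ··a··> v3
  v3 = 0 | ∅
Coarsest stable partition (strong bisimilarity classes):
  B0 = {u0}
  B1 = {u1}
  B2 = {u2}
  B3 = {u3, v3}
  B4 = {v0}
  B5 = {v1}
  B6 = {v2}
u0 ∈ B0, v0 ∈ B4 → different blocks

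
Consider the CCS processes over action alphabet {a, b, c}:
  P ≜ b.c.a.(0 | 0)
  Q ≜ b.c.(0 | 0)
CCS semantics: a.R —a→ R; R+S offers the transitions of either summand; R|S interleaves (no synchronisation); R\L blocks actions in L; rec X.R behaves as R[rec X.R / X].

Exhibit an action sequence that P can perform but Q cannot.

bca

LTS(P): 4 reachable states
  p0 = b.c.a.(0 | 0) has moves --b--▸ p1
  p1 = c.a.(0 | 0) has moves --c--▸ p2
  p2 = a.(0 | 0) has moves --a--▸ p3
  p3 = 0 | 0 has moves ·
LTS(Q): 3 reachable states
  q0 = b.c.(0 | 0) has moves --b--▸ q1
  q1 = c.(0 | 0) has moves --c--▸ q2
  q2 = 0 | 0 has moves ·
Executing bca from P (initial set {p0}):
  step 1 (b): {p1}
  step 2 (c): {p2}
  step 3 (a): {p3}
  ✓ P
Executing bca from Q (initial set {q0}):
  step 1 (b): {q1}
  step 2 (c): {q2}
  step 3 (a): ∅ (Q stuck)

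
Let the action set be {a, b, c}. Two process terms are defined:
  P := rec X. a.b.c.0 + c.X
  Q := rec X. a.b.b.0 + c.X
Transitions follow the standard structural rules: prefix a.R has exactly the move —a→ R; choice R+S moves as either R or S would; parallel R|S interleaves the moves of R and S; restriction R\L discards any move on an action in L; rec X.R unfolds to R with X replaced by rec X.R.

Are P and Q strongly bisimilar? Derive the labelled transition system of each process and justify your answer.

NO

P's transition system — 4 states:
  s0 = rec X. a.b.c.0 + c.X ⊢ —a→ s1, —c→ s0
  s1 = b.c.0 ⊢ —b→ s2
  s2 = c.0 ⊢ —c→ s3
  s3 = 0 ⊢ ·
Q's transition system — 4 states:
  t0 = rec X. a.b.b.0 + c.X ⊢ —a→ t1, —c→ t0
  t1 = b.b.0 ⊢ —b→ t2
  t2 = b.0 ⊢ —b→ t3
  t3 = 0 ⊢ ·
Coarsest stable partition (strong bisimilarity classes):
  B0 = {s0}
  B1 = {s1}
  B2 = {s2}
  B3 = {s3, t3}
  B4 = {t0}
  B5 = {t1}
  B6 = {t2}
s0 ∈ B0, t0 ∈ B4 → different blocks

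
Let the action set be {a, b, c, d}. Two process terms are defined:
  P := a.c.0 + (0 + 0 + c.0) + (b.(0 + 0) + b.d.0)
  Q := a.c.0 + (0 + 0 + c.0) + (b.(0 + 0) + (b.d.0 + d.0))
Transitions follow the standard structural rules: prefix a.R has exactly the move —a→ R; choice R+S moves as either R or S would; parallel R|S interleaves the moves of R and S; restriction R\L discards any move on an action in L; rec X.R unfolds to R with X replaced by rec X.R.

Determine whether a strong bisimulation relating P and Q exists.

P's transition system — 5 states:
  m0 = a.c.0 + (0 + 0 + c.0) + (b.(0 + 0) + b.d.0) → --a--▸ m1, --b--▸ m2, --b--▸ m3, --c--▸ m4
  m1 = c.0 → --c--▸ m4
  m2 = 0 + 0 → ·
  m3 = d.0 → --d--▸ m4
  m4 = 0 → ·
Q's transition system — 5 states:
  n0 = a.c.0 + (0 + 0 + c.0) + (b.(0 + 0) + (b.d.0 + d.0)) → --a--▸ n1, --b--▸ n2, --b--▸ n3, --c--▸ n4, --d--▸ n4
  n1 = c.0 → --c--▸ n4
  n2 = 0 + 0 → ·
  n3 = d.0 → --d--▸ n4
  n4 = 0 → ·
Partition-refinement fixed point:
  B0 = {m0}
  B1 = {m3, n3}
  B2 = {m2, m4, n2, n4}
  B3 = {m1, n1}
  B4 = {n0}
m0 ∈ B0, n0 ∈ B4 → different blocks

NO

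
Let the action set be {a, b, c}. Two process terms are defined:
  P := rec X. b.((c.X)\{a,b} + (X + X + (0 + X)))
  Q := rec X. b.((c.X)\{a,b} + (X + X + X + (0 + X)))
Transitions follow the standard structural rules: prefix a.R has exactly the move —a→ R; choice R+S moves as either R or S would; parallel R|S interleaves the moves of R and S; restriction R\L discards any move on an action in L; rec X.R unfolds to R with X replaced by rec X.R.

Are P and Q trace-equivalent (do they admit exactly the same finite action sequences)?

P's transition system — 3 states:
  m0 = rec X. b.((c.X)\{a,b} + (X + X + (0 + X))) → -b-> m1
  m1 = (c.(rec X. b.((c.X)\{a,b} + (X + X + (0 + X)))))\{a,b} + ((rec X. b.((c.X)\{a,b} + (X + X + (0 + X)))) + (rec X. b.((c.X)\{a,b} + (X + X + (0 + X)))) + (0 + (rec X. b.((c.X)\{a,b} + (X + X + (0 + X)))))) → -b-> m1, -c-> m2
  m2 = (rec X. b.((c.X)\{a,b} + (X + X + (0 + X))))\{a,b} → (no moves)
Q's transition system — 3 states:
  n0 = rec X. b.((c.X)\{a,b} + (X + X + X + (0 + X))) → -b-> n1
  n1 = (c.(rec X. b.((c.X)\{a,b} + (X + X + X + (0 + X)))))\{a,b} + ((rec X. b.((c.X)\{a,b} + (X + X + X + (0 + X)))) + (rec X. b.((c.X)\{a,b} + (X + X + X + (0 + X)))) + (rec X. b.((c.X)\{a,b} + (X + X + X + (0 + X)))) + (0 + (rec X. b.((c.X)\{a,b} + (X + X + X + (0 + X)))))) → -b-> n1, -c-> n2
  n2 = (rec X. b.((c.X)\{a,b} + (X + X + X + (0 + X))))\{a,b} → (no moves)
Bisimilarity quotient blocks:
  B0 = {m0, n0}
  B1 = {m1, n1}
  B2 = {m2, n2}
m0 ∈ B0, n0 ∈ B0 → same block
Bisimilar ⇒ trace-equivalent.

YES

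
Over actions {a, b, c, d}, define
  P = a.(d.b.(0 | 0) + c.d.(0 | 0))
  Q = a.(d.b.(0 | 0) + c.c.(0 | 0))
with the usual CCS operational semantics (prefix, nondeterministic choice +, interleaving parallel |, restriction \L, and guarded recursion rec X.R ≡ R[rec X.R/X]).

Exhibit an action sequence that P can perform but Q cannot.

acd

LTS(P): 5 reachable states
  m0 = a.(d.b.(0 | 0) + c.d.(0 | 0)) has moves ··a··> m1
  m1 = d.b.(0 | 0) + c.d.(0 | 0) has moves ··c··> m2, ··d··> m3
  m2 = d.(0 | 0) has moves ··d··> m4
  m3 = b.(0 | 0) has moves ··b··> m4
  m4 = 0 | 0 has moves stopped
LTS(Q): 5 reachable states
  n0 = a.(d.b.(0 | 0) + c.c.(0 | 0)) has moves ··a··> n1
  n1 = d.b.(0 | 0) + c.c.(0 | 0) has moves ··c··> n2, ··d··> n3
  n2 = c.(0 | 0) has moves ··c··> n4
  n3 = b.(0 | 0) has moves ··b··> n4
  n4 = 0 | 0 has moves stopped
Run σ = ⟨acd⟩ on P: start {m0}
  after a @ step 1: {m1}
  after c @ step 2: {m2}
  after d @ step 3: {m4}
  ✓ P
Run σ = ⟨acd⟩ on Q: start {n0}
  after a @ step 1: {n1}
  after c @ step 2: {n2}
  after d @ step 3: ∅ (Q stuck)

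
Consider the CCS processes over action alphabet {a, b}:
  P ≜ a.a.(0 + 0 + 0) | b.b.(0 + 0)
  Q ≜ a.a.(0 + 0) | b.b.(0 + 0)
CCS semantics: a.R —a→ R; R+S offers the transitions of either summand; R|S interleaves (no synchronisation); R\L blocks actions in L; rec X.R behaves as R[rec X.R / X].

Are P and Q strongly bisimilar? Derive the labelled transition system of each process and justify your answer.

YES

LTS(P): 9 reachable states
  s0 = a.a.(0 + 0 + 0) | b.b.(0 + 0) has moves -a-> s1, -b-> s2
  s1 = a.(0 + 0 + 0) | b.b.(0 + 0) has moves -a-> s3, -b-> s4
  s2 = a.a.(0 + 0 + 0) | b.(0 + 0) has moves -a-> s4, -b-> s5
  s3 = (0 + 0 + 0) | b.b.(0 + 0) has moves -b-> s6
  s4 = a.(0 + 0 + 0) | b.(0 + 0) has moves -a-> s6, -b-> s7
  s5 = a.a.(0 + 0 + 0) | (0 + 0) has moves -a-> s7
  s6 = (0 + 0 + 0) | b.(0 + 0) has moves -b-> s8
  s7 = a.(0 + 0 + 0) | (0 + 0) has moves -a-> s8
  s8 = (0 + 0 + 0) | (0 + 0) has moves stopped
LTS(Q): 9 reachable states
  t0 = a.a.(0 + 0) | b.b.(0 + 0) has moves -a-> t1, -b-> t2
  t1 = a.(0 + 0) | b.b.(0 + 0) has moves -a-> t3, -b-> t4
  t2 = a.a.(0 + 0) | b.(0 + 0) has moves -a-> t4, -b-> t5
  t3 = (0 + 0) | b.b.(0 + 0) has moves -b-> t6
  t4 = a.(0 + 0) | b.(0 + 0) has moves -a-> t6, -b-> t7
  t5 = a.a.(0 + 0) | (0 + 0) has moves -a-> t7
  t6 = (0 + 0) | b.(0 + 0) has moves -b-> t8
  t7 = a.(0 + 0) | (0 + 0) has moves -a-> t8
  t8 = (0 + 0) | (0 + 0) has moves stopped
Bisimilarity quotient blocks:
  B0 = {s0, t0}
  B1 = {s1, t1}
  B2 = {s3, t3}
  B3 = {s6, t6}
  B4 = {s8, t8}
  B5 = {s4, t4}
  B6 = {s7, t7}
  B7 = {s2, t2}
  B8 = {s5, t5}
s0 ∈ B0, t0 ∈ B0 → same block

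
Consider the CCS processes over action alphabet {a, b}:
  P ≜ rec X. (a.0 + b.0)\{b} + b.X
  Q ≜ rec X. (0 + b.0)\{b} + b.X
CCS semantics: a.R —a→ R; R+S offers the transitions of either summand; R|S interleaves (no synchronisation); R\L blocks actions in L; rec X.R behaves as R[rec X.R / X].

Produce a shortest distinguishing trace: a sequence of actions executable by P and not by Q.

P's transition system — 2 states:
  p0 = rec X. (a.0 + b.0)\{b} + b.X | ··a··> p1, ··b··> p0
  p1 = 0\{b} | deadlocked
Q's transition system — 1 states:
  q0 = rec X. (0 + b.0)\{b} + b.X | ··b··> q0
Run σ = ⟨a⟩ on P: start {p0}
  step 1 (a): {p1}
  ✓ P
Run σ = ⟨a⟩ on Q: start {q0}
  step 1 (a): ∅ (Q stuck)

a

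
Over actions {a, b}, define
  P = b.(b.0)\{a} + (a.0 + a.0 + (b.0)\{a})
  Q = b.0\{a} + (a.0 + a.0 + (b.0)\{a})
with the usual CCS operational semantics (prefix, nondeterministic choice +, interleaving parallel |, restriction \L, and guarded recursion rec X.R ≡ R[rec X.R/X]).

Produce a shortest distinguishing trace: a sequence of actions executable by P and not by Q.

P's transition system — 4 states:
  s0 = b.(b.0)\{a} + (a.0 + a.0 + (b.0)\{a}) :: —a→ s1, —b→ s2, —b→ s3
  s1 = 0 :: deadlocked
  s2 = (b.0)\{a} :: —b→ s3
  s3 = 0\{a} :: deadlocked
Q's transition system — 3 states:
  t0 = b.0\{a} + (a.0 + a.0 + (b.0)\{a}) :: —a→ t1, —b→ t2
  t1 = 0 :: deadlocked
  t2 = 0\{a} :: deadlocked
Executing bb from P (initial set {s0}):
  [1] b ⇒ {s2, s3}
  [2] b ⇒ {s3}
  ✓ P
Executing bb from Q (initial set {t0}):
  [1] b ⇒ {t2}
  [2] b ⇒ ∅ (Q stuck)

bb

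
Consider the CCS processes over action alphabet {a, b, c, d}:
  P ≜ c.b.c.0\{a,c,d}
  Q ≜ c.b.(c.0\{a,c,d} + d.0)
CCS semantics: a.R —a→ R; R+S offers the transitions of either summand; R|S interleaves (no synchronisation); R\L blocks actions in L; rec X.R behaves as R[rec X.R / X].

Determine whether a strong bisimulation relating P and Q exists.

P's transition system — 4 states:
  u0 = c.b.c.0\{a,c,d} :: ··c··> u1
  u1 = b.c.0\{a,c,d} :: ··b··> u2
  u2 = c.0\{a,c,d} :: ··c··> u3
  u3 = 0\{a,c,d} :: deadlocked
Q's transition system — 5 states:
  v0 = c.b.(c.0\{a,c,d} + d.0) :: ··c··> v1
  v1 = b.(c.0\{a,c,d} + d.0) :: ··b··> v2
  v2 = c.0\{a,c,d} + d.0 :: ··c··> v3, ··d··> v4
  v3 = 0\{a,c,d} :: deadlocked
  v4 = 0 :: deadlocked
Coarsest stable partition (strong bisimilarity classes):
  B0 = {u0}
  B1 = {u1}
  B2 = {u2}
  B3 = {u3, v3, v4}
  B4 = {v0}
  B5 = {v1}
  B6 = {v2}
u0 ∈ B0, v0 ∈ B4 → different blocks

not bisimilar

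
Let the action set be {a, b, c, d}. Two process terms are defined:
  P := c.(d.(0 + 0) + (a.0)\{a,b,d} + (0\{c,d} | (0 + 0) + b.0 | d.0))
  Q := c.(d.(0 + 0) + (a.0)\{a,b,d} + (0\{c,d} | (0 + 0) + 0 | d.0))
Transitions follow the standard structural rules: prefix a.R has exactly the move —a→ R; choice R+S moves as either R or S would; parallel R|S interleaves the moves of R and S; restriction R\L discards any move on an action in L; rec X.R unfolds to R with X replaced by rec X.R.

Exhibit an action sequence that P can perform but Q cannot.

cb

P's transition system — 6 states:
  p0 = c.(d.(0 + 0) + (a.0)\{a,b,d} + (0\{c,d} | (0 + 0) + b.0 | d.0)) :: -c-> p1
  p1 = d.(0 + 0) + (a.0)\{a,b,d} + (0\{c,d} | (0 + 0) + b.0 | d.0) :: -b-> p2, -d-> p3, -d-> p4
  p2 = 0 | d.0 :: -d-> p5
  p3 = 0 + 0 :: (no moves)
  p4 = b.0 | 0 :: -b-> p5
  p5 = 0 | 0 :: (no moves)
Q's transition system — 4 states:
  q0 = c.(d.(0 + 0) + (a.0)\{a,b,d} + (0\{c,d} | (0 + 0) + 0 | d.0)) :: -c-> q1
  q1 = d.(0 + 0) + (a.0)\{a,b,d} + (0\{c,d} | (0 + 0) + 0 | d.0) :: -d-> q2, -d-> q3
  q2 = 0 + 0 :: (no moves)
  q3 = 0 | 0 :: (no moves)
Executing cb from P (initial set {p0}):
  after c @ step 1: {p1}
  after b @ step 2: {p2}
  ✓ P
Executing cb from Q (initial set {q0}):
  after c @ step 1: {q1}
  after b @ step 2: ∅ (Q stuck)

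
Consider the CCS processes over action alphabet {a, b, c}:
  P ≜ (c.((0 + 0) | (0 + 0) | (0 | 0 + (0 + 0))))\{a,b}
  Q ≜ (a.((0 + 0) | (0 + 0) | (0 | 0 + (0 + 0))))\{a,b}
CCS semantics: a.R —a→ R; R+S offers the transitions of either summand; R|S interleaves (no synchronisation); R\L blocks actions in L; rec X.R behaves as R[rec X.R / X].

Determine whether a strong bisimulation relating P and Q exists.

P's transition system — 2 states:
  m0 = (c.((0 + 0) | (0 + 0) | (0 | 0 + (0 + 0))))\{a,b} :: —c→ m1
  m1 = ((0 + 0) | (0 + 0) | (0 | 0 + (0 + 0)))\{a,b} :: deadlocked
Q's transition system — 1 states:
  n0 = (a.((0 + 0) | (0 + 0) | (0 | 0 + (0 + 0))))\{a,b} :: deadlocked
Partition-refinement fixed point:
  B0 = {m0}
  B1 = {m1, n0}
m0 ∈ B0, n0 ∈ B1 → different blocks

not bisimilar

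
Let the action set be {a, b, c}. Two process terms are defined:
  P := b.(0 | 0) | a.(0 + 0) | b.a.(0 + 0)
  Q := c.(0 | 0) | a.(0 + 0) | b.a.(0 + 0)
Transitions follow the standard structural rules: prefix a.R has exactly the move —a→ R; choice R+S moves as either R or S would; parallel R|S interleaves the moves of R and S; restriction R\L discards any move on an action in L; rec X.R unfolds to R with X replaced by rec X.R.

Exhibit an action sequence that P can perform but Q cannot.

bb

Reachable graph of P (12 states):
  u0 = b.(0 | 0) | a.(0 + 0) | b.a.(0 + 0) has moves =a=> u1, =b=> u2, =b=> u3
  u1 = b.(0 | 0) | (0 + 0) | b.a.(0 + 0) has moves =b=> u4, =b=> u5
  u2 = 0 | 0 | a.(0 + 0) | b.a.(0 + 0) has moves =a=> u4, =b=> u6
  u3 = b.(0 | 0) | a.(0 + 0) | a.(0 + 0) has moves =a=> u5, =a=> u7, =b=> u6
  u4 = 0 | 0 | (0 + 0) | b.a.(0 + 0) has moves =b=> u8
  u5 = b.(0 | 0) | (0 + 0) | a.(0 + 0) has moves =a=> u9, =b=> u8
  u6 = 0 | 0 | a.(0 + 0) | a.(0 + 0) has moves =a=> u10, =a=> u8
  u7 = b.(0 | 0) | a.(0 + 0) | (0 + 0) has moves =a=> u9, =b=> u10
  u8 = 0 | 0 | (0 + 0) | a.(0 + 0) has moves =a=> u11
  u9 = b.(0 | 0) | (0 + 0) | (0 + 0) has moves =b=> u11
  u10 = 0 | 0 | a.(0 + 0) | (0 + 0) has moves =a=> u11
  u11 = 0 | 0 | (0 + 0) | (0 + 0) has moves ∅
Reachable graph of Q (12 states):
  v0 = c.(0 | 0) | a.(0 + 0) | b.a.(0 + 0) has moves =a=> v1, =b=> v2, =c=> v3
  v1 = c.(0 | 0) | (0 + 0) | b.a.(0 + 0) has moves =b=> v4, =c=> v5
  v2 = c.(0 | 0) | a.(0 + 0) | a.(0 + 0) has moves =a=> v4, =a=> v6, =c=> v7
  v3 = 0 | 0 | a.(0 + 0) | b.a.(0 + 0) has moves =a=> v5, =b=> v7
  v4 = c.(0 | 0) | (0 + 0) | a.(0 + 0) has moves =a=> v8, =c=> v9
  v5 = 0 | 0 | (0 + 0) | b.a.(0 + 0) has moves =b=> v9
  v6 = c.(0 | 0) | a.(0 + 0) | (0 + 0) has moves =a=> v8, =c=> v10
  v7 = 0 | 0 | a.(0 + 0) | a.(0 + 0) has moves =a=> v10, =a=> v9
  v8 = c.(0 | 0) | (0 + 0) | (0 + 0) has moves =c=> v11
  v9 = 0 | 0 | (0 + 0) | a.(0 + 0) has moves =a=> v11
  v10 = 0 | 0 | a.(0 + 0) | (0 + 0) has moves =a=> v11
  v11 = 0 | 0 | (0 + 0) | (0 + 0) has moves ∅
Run σ = ⟨bb⟩ on P: start {u0}
  [1] b ⇒ {u2, u3}
  [2] b ⇒ {u6}
  ✓ P
Run σ = ⟨bb⟩ on Q: start {v0}
  [1] b ⇒ {v2}
  [2] b ⇒ no successor for Q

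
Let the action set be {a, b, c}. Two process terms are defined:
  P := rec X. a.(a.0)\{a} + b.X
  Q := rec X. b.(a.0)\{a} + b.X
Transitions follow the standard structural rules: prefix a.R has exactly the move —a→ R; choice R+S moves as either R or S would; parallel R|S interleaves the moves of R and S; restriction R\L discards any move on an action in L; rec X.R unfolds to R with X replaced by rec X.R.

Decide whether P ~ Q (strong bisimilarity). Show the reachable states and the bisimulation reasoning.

LTS(P): 2 reachable states
  u0 = rec X. a.(a.0)\{a} + b.X | -a-> u1, -b-> u0
  u1 = (a.0)\{a} | deadlocked
LTS(Q): 2 reachable states
  v0 = rec X. b.(a.0)\{a} + b.X | -b-> v0, -b-> v1
  v1 = (a.0)\{a} | deadlocked
Bisimilarity quotient blocks:
  B0 = {u0}
  B1 = {u1, v1}
  B2 = {v0}
u0 ∈ B0, v0 ∈ B2 → different blocks

NO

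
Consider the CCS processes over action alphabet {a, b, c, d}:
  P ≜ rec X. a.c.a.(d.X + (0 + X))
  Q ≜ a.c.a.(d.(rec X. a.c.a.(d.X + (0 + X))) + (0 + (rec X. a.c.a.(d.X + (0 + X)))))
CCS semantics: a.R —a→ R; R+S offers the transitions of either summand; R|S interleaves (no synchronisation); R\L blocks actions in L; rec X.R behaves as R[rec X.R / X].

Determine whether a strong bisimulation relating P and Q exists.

P ~ Q

Reachable graph of P (4 states):
  m0 = rec X. a.c.a.(d.X + (0 + X)) | --a--▸ m1
  m1 = c.a.(d.(rec X. a.c.a.(d.X + (0 + X))) + (0 + (rec X. a.c.a.(d.X + (0 + X))))) | --c--▸ m2
  m2 = a.(d.(rec X. a.c.a.(d.X + (0 + X))) + (0 + (rec X. a.c.a.(d.X + (0 + X))))) | --a--▸ m3
  m3 = d.(rec X. a.c.a.(d.X + (0 + X))) + (0 + (rec X. a.c.a.(d.X + (0 + X)))) | --a--▸ m1, --d--▸ m0
Reachable graph of Q (5 states):
  n0 = a.c.a.(d.(rec X. a.c.a.(d.X + (0 + X))) + (0 + (rec X. a.c.a.(d.X + (0 + X))))) | --a--▸ n1
  n1 = c.a.(d.(rec X. a.c.a.(d.X + (0 + X))) + (0 + (rec X. a.c.a.(d.X + (0 + X))))) | --c--▸ n2
  n2 = a.(d.(rec X. a.c.a.(d.X + (0 + X))) + (0 + (rec X. a.c.a.(d.X + (0 + X))))) | --a--▸ n3
  n3 = d.(rec X. a.c.a.(d.X + (0 + X))) + (0 + (rec X. a.c.a.(d.X + (0 + X)))) | --a--▸ n1, --d--▸ n4
  n4 = rec X. a.c.a.(d.X + (0 + X)) | --a--▸ n1
Partition-refinement fixed point:
  B0 = {m0, n0, n4}
  B1 = {m1, n1}
  B2 = {m2, n2}
  B3 = {m3, n3}
m0 ∈ B0, n0 ∈ B0 → same block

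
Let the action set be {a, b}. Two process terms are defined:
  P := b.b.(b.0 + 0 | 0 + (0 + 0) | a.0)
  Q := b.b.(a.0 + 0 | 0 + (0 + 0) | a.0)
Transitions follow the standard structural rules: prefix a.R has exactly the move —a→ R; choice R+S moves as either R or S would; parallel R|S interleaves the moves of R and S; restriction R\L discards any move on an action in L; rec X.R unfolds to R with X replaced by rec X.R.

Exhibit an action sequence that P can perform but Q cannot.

P's transition system — 5 states:
  m0 = b.b.(b.0 + 0 | 0 + (0 + 0) | a.0) | -b-> m1
  m1 = b.(b.0 + 0 | 0 + (0 + 0) | a.0) | -b-> m2
  m2 = b.0 + 0 | 0 + (0 + 0) | a.0 | -a-> m3, -b-> m4
  m3 = (0 + 0) | 0 | ·
  m4 = 0 | ·
Q's transition system — 5 states:
  n0 = b.b.(a.0 + 0 | 0 + (0 + 0) | a.0) | -b-> n1
  n1 = b.(a.0 + 0 | 0 + (0 + 0) | a.0) | -b-> n2
  n2 = a.0 + 0 | 0 + (0 + 0) | a.0 | -a-> n3, -a-> n4
  n3 = (0 + 0) | 0 | ·
  n4 = 0 | ·
Run σ = ⟨bbb⟩ on P: start {m0}
  step 1 (b): {m1}
  step 2 (b): {m2}
  step 3 (b): {m4}
  P completes σ.
Run σ = ⟨bbb⟩ on Q: start {n0}
  step 1 (b): {n1}
  step 2 (b): {n2}
  step 3 (b): no successor for Q

bbb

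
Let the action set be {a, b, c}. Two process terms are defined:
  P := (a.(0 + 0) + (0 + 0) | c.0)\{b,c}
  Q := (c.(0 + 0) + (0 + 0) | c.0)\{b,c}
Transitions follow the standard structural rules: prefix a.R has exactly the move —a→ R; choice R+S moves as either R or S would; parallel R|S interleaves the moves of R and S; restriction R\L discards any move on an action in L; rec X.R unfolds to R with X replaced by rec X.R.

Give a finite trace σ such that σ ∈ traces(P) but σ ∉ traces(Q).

P's transition system — 2 states:
  s0 = (a.(0 + 0) + (0 + 0) | c.0)\{b,c} → ··a··> s1
  s1 = (0 + 0)\{b,c} → ·
Q's transition system — 1 states:
  t0 = (c.(0 + 0) + (0 + 0) | c.0)\{b,c} → ·
Executing a from P (initial set {s0}):
  [1] a ⇒ {s1}
  P completes σ.
Executing a from Q (initial set {t0}):
  [1] a ⇒ ∅  — Q cannot continue

a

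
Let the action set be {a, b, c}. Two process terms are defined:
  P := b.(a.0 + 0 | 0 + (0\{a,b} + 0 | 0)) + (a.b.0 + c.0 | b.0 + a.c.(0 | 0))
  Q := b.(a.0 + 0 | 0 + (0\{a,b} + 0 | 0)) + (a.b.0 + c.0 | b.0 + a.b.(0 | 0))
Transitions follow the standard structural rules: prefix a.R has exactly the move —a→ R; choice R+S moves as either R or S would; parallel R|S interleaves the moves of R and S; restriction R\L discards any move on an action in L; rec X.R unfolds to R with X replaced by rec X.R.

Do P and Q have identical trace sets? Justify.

trace-distinct — witness ⟨ac⟩

P's transition system — 8 states:
  s0 = b.(a.0 + 0 | 0 + (0\{a,b} + 0 | 0)) + (a.b.0 + c.0 | b.0 + a.c.(0 | 0)) ⊢ -a-> s1, -a-> s2, -b-> s3, -b-> s4, -c-> s5
  s1 = b.0 ⊢ -b-> s6
  s2 = c.(0 | 0) ⊢ -c-> s7
  s3 = a.0 + 0 | 0 + (0\{a,b} + 0 | 0) ⊢ -a-> s6
  s4 = c.0 | 0 ⊢ -c-> s7
  s5 = 0 | b.0 ⊢ -b-> s7
  s6 = 0 ⊢ ·
  s7 = 0 | 0 ⊢ ·
Q's transition system — 8 states:
  t0 = b.(a.0 + 0 | 0 + (0\{a,b} + 0 | 0)) + (a.b.0 + c.0 | b.0 + a.b.(0 | 0)) ⊢ -a-> t1, -a-> t2, -b-> t3, -b-> t4, -c-> t5
  t1 = b.(0 | 0) ⊢ -b-> t6
  t2 = b.0 ⊢ -b-> t7
  t3 = a.0 + 0 | 0 + (0\{a,b} + 0 | 0) ⊢ -a-> t7
  t4 = c.0 | 0 ⊢ -c-> t6
  t5 = 0 | b.0 ⊢ -b-> t6
  t6 = 0 | 0 ⊢ ·
  t7 = 0 ⊢ ·
Run σ = ⟨ac⟩ on P: start {s0}
  after a @ step 1: {s1, s2}
  after c @ step 2: {s7}
  — P admits the full trace.
Run σ = ⟨ac⟩ on Q: start {t0}
  after a @ step 1: {t1, t2}
  after c @ step 2: ∅  — Q cannot continue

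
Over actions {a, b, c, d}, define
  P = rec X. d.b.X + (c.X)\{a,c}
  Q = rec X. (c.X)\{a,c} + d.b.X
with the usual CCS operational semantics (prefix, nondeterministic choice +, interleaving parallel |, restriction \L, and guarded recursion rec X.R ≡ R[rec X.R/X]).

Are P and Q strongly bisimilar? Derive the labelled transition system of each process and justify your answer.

YES

P's transition system — 2 states:
  s0 = rec X. d.b.X + (c.X)\{a,c} ⊢ =d=> s1
  s1 = b.(rec X. d.b.X + (c.X)\{a,c}) ⊢ =b=> s0
Q's transition system — 2 states:
  t0 = rec X. (c.X)\{a,c} + d.b.X ⊢ =d=> t1
  t1 = b.(rec X. (c.X)\{a,c} + d.b.X) ⊢ =b=> t0
Coarsest stable partition (strong bisimilarity classes):
  B0 = {s0, t0}
  B1 = {s1, t1}
s0 ∈ B0, t0 ∈ B0 → same block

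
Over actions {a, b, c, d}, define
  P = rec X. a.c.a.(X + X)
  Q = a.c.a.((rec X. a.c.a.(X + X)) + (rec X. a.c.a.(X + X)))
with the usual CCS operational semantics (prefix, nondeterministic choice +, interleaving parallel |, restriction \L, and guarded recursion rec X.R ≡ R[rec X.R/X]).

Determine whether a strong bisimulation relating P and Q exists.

P ~ Q

P's transition system — 4 states:
  m0 = rec X. a.c.a.(X + X) | ··a··> m1
  m1 = c.a.((rec X. a.c.a.(X + X)) + (rec X. a.c.a.(X + X))) | ··c··> m2
  m2 = a.((rec X. a.c.a.(X + X)) + (rec X. a.c.a.(X + X))) | ··a··> m3
  m3 = (rec X. a.c.a.(X + X)) + (rec X. a.c.a.(X + X)) | ··a··> m1
Q's transition system — 4 states:
  n0 = a.c.a.((rec X. a.c.a.(X + X)) + (rec X. a.c.a.(X + X))) | ··a··> n1
  n1 = c.a.((rec X. a.c.a.(X + X)) + (rec X. a.c.a.(X + X))) | ··c··> n2
  n2 = a.((rec X. a.c.a.(X + X)) + (rec X. a.c.a.(X + X))) | ··a··> n3
  n3 = (rec X. a.c.a.(X + X)) + (rec X. a.c.a.(X + X)) | ··a··> n1
Partition-refinement fixed point:
  B0 = {m0, m3, n0, n3}
  B1 = {m1, n1}
  B2 = {m2, n2}
m0 ∈ B0, n0 ∈ B0 → same block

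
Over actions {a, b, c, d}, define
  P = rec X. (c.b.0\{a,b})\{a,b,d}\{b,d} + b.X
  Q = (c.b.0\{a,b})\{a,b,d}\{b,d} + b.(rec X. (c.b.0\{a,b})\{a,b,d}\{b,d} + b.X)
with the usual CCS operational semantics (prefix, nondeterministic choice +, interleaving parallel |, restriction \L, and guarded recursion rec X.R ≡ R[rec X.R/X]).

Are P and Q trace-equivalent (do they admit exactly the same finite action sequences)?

P's transition system — 2 states:
  u0 = rec X. (c.b.0\{a,b})\{a,b,d}\{b,d} + b.X | -b-> u0, -c-> u1
  u1 = (b.0\{a,b})\{a,b,d}\{b,d} | ·
Q's transition system — 3 states:
  v0 = (c.b.0\{a,b})\{a,b,d}\{b,d} + b.(rec X. (c.b.0\{a,b})\{a,b,d}\{b,d} + b.X) | -b-> v1, -c-> v2
  v1 = rec X. (c.b.0\{a,b})\{a,b,d}\{b,d} + b.X | -b-> v1, -c-> v2
  v2 = (b.0\{a,b})\{a,b,d}\{b,d} | ·
Bisimilarity quotient blocks:
  B0 = {u0, v0, v1}
  B1 = {u1, v2}
u0 ∈ B0, v0 ∈ B0 → same block
Bisimilar ⇒ trace-equivalent.

YES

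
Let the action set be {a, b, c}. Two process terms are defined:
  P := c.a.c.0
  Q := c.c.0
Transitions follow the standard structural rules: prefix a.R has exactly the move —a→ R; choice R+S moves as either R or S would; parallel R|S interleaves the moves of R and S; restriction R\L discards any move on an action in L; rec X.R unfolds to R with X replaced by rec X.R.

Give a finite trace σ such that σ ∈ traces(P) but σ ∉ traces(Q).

ca

Reachable graph of P (4 states):
  p0 = c.a.c.0 ⊢ -c-> p1
  p1 = a.c.0 ⊢ -a-> p2
  p2 = c.0 ⊢ -c-> p3
  p3 = 0 ⊢ deadlocked
Reachable graph of Q (3 states):
  q0 = c.c.0 ⊢ -c-> q1
  q1 = c.0 ⊢ -c-> q2
  q2 = 0 ⊢ deadlocked
Trace ⟨ca⟩ through P, begin at {p0}:
  after c @ step 1: {p1}
  after a @ step 2: {p2}
  — P admits the full trace.
Trace ⟨ca⟩ through Q, begin at {q0}:
  after c @ step 1: {q1}
  after a @ step 2: no successor for Q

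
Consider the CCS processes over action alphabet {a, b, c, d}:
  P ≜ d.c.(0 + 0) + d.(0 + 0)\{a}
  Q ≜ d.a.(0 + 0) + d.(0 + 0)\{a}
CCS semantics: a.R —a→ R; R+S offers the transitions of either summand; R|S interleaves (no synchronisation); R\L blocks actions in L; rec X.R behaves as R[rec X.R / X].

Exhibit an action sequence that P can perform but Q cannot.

P's transition system — 4 states:
  s0 = d.c.(0 + 0) + d.(0 + 0)\{a} | -d-> s1, -d-> s2
  s1 = (0 + 0)\{a} | stopped
  s2 = c.(0 + 0) | -c-> s3
  s3 = 0 + 0 | stopped
Q's transition system — 4 states:
  t0 = d.a.(0 + 0) + d.(0 + 0)\{a} | -d-> t1, -d-> t2
  t1 = (0 + 0)\{a} | stopped
  t2 = a.(0 + 0) | -a-> t3
  t3 = 0 + 0 | stopped
Trace ⟨dc⟩ through P, begin at {s0}:
  [1] d ⇒ {s1, s2}
  [2] c ⇒ {s3}
  ✓ P
Trace ⟨dc⟩ through Q, begin at {t0}:
  [1] d ⇒ {t1, t2}
  [2] c ⇒ ∅ (Q stuck)

dc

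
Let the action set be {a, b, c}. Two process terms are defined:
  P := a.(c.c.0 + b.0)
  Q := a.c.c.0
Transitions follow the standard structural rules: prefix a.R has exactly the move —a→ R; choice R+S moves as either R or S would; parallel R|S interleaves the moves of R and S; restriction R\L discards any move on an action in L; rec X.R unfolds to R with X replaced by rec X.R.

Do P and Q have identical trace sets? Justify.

LTS(P): 4 reachable states
  m0 = a.(c.c.0 + b.0) ⊢ ··a··> m1
  m1 = c.c.0 + b.0 ⊢ ··b··> m2, ··c··> m3
  m2 = 0 ⊢ stopped
  m3 = c.0 ⊢ ··c··> m2
LTS(Q): 4 reachable states
  n0 = a.c.c.0 ⊢ ··a··> n1
  n1 = c.c.0 ⊢ ··c··> n2
  n2 = c.0 ⊢ ··c··> n3
  n3 = 0 ⊢ stopped
Trace ⟨ab⟩ through P, begin at {m0}:
  step 1 (a): {m1}
  step 2 (b): {m2}
  — P admits the full trace.
Trace ⟨ab⟩ through Q, begin at {n0}:
  step 1 (a): {n1}
  step 2 (b): ∅  — Q cannot continue

traces(P) ≠ traces(Q) — witness ⟨ab⟩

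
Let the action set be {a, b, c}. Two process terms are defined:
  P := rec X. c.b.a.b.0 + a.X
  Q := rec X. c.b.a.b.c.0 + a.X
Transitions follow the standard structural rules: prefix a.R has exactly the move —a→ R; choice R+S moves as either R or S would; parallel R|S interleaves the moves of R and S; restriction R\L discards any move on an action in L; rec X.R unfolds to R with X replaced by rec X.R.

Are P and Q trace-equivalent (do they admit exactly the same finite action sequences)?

NO — witness ⟨cbabc⟩

Reachable graph of P (5 states):
  s0 = rec X. c.b.a.b.0 + a.X | -a-> s0, -c-> s1
  s1 = b.a.b.0 | -b-> s2
  s2 = a.b.0 | -a-> s3
  s3 = b.0 | -b-> s4
  s4 = 0 | ·
Reachable graph of Q (6 states):
  t0 = rec X. c.b.a.b.c.0 + a.X | -a-> t0, -c-> t1
  t1 = b.a.b.c.0 | -b-> t2
  t2 = a.b.c.0 | -a-> t3
  t3 = b.c.0 | -b-> t4
  t4 = c.0 | -c-> t5
  t5 = 0 | ·
Trace ⟨cbabc⟩ through Q, begin at {t0}:
  [1] c ⇒ {t1}
  [2] b ⇒ {t2}
  [3] a ⇒ {t3}
  [4] b ⇒ {t4}
  [5] c ⇒ {t5}
  — Q admits the full trace.
Trace ⟨cbabc⟩ through P, begin at {s0}:
  [1] c ⇒ {s1}
  [2] b ⇒ {s2}
  [3] a ⇒ {s3}
  [4] b ⇒ {s4}
  [5] c ⇒ ∅ (P stuck)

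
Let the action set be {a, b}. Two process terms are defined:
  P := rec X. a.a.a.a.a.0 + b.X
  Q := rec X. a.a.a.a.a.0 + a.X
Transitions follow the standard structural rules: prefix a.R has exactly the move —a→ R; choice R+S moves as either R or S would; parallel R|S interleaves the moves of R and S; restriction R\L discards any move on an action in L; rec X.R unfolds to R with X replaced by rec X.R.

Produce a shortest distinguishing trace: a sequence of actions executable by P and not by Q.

Reachable graph of P (6 states):
  u0 = rec X. a.a.a.a.a.0 + b.X :: --a--▸ u1, --b--▸ u0
  u1 = a.a.a.a.0 :: --a--▸ u2
  u2 = a.a.a.0 :: --a--▸ u3
  u3 = a.a.0 :: --a--▸ u4
  u4 = a.0 :: --a--▸ u5
  u5 = 0 :: stopped
Reachable graph of Q (6 states):
  v0 = rec X. a.a.a.a.a.0 + a.X :: --a--▸ v0, --a--▸ v1
  v1 = a.a.a.a.0 :: --a--▸ v2
  v2 = a.a.a.0 :: --a--▸ v3
  v3 = a.a.0 :: --a--▸ v4
  v4 = a.0 :: --a--▸ v5
  v5 = 0 :: stopped
Trace ⟨b⟩ through P, begin at {u0}:
  [1] b ⇒ {u0}
  — P admits the full trace.
Trace ⟨b⟩ through Q, begin at {v0}:
  [1] b ⇒ ∅  — Q cannot continue

b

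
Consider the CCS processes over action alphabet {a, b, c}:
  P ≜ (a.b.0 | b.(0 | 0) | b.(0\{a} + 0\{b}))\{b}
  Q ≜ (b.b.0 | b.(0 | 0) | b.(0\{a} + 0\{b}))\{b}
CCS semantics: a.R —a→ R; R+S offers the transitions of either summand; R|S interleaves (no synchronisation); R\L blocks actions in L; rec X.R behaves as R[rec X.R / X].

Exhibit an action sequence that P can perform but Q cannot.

P's transition system — 2 states:
  p0 = (a.b.0 | b.(0 | 0) | b.(0\{a} + 0\{b}))\{b} | —a→ p1
  p1 = (b.0 | b.(0 | 0) | b.(0\{a} + 0\{b}))\{b} | deadlocked
Q's transition system — 1 states:
  q0 = (b.b.0 | b.(0 | 0) | b.(0\{a} + 0\{b}))\{b} | deadlocked
Trace ⟨a⟩ through P, begin at {p0}:
  after a @ step 1: {p1}
  P completes σ.
Trace ⟨a⟩ through Q, begin at {q0}:
  after a @ step 1: ∅  — Q cannot continue

a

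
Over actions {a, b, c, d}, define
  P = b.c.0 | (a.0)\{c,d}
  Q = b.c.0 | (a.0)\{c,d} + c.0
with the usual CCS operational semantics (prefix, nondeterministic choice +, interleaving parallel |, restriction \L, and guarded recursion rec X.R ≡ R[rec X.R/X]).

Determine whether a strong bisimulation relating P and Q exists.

not bisimilar

P's transition system — 6 states:
  p0 = b.c.0 | (a.0)\{c,d} | -a-> p1, -b-> p2
  p1 = b.c.0 | 0\{c,d} | -b-> p3
  p2 = c.0 | (a.0)\{c,d} | -a-> p3, -c-> p4
  p3 = c.0 | 0\{c,d} | -c-> p5
  p4 = 0 | (a.0)\{c,d} | -a-> p5
  p5 = 0 | 0\{c,d} | ∅
Q's transition system — 7 states:
  q0 = b.c.0 | (a.0)\{c,d} + c.0 | -a-> q1, -b-> q2, -c-> q3
  q1 = b.c.0 | 0\{c,d} | -b-> q4
  q2 = c.0 | (a.0)\{c,d} | -a-> q4, -c-> q5
  q3 = 0 | ∅
  q4 = c.0 | 0\{c,d} | -c-> q6
  q5 = 0 | (a.0)\{c,d} | -a-> q6
  q6 = 0 | 0\{c,d} | ∅
Partition-refinement fixed point:
  B0 = {p0}
  B1 = {p2, q2}
  B2 = {p4, q5}
  B3 = {p5, q3, q6}
  B4 = {p3, q4}
  B5 = {p1, q1}
  B6 = {q0}
p0 ∈ B0, q0 ∈ B6 → different blocks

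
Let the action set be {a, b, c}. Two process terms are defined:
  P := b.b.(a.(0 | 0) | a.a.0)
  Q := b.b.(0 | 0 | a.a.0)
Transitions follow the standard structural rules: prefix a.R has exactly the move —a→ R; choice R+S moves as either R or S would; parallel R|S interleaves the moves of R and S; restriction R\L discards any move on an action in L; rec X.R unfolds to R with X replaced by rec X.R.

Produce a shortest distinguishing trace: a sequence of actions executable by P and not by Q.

Reachable graph of P (8 states):
  m0 = b.b.(a.(0 | 0) | a.a.0) ⊢ =b=> m1
  m1 = b.(a.(0 | 0) | a.a.0) ⊢ =b=> m2
  m2 = a.(0 | 0) | a.a.0 ⊢ =a=> m3, =a=> m4
  m3 = 0 | 0 | a.a.0 ⊢ =a=> m5
  m4 = a.(0 | 0) | a.0 ⊢ =a=> m5, =a=> m6
  m5 = 0 | 0 | a.0 ⊢ =a=> m7
  m6 = a.(0 | 0) | 0 ⊢ =a=> m7
  m7 = 0 | 0 | 0 ⊢ ·
Reachable graph of Q (5 states):
  n0 = b.b.(0 | 0 | a.a.0) ⊢ =b=> n1
  n1 = b.(0 | 0 | a.a.0) ⊢ =b=> n2
  n2 = 0 | 0 | a.a.0 ⊢ =a=> n3
  n3 = 0 | 0 | a.0 ⊢ =a=> n4
  n4 = 0 | 0 | 0 ⊢ ·
Executing bbaaa from P (initial set {m0}):
  after b @ step 1: {m1}
  after b @ step 2: {m2}
  after a @ step 3: {m3, m4}
  after a @ step 4: {m5, m6}
  after a @ step 5: {m7}
  — P admits the full trace.
Executing bbaaa from Q (initial set {n0}):
  after b @ step 1: {n1}
  after b @ step 2: {n2}
  after a @ step 3: {n3}
  after a @ step 4: {n4}
  after a @ step 5: no successor for Q

bbaaa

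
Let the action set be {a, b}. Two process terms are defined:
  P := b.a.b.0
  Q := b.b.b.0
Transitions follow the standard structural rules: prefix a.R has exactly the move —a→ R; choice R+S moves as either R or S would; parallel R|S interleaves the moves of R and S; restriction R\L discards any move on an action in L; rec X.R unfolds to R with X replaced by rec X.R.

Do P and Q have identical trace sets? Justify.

traces(P) ≠ traces(Q) — witness ⟨ba⟩

P's transition system — 4 states:
  p0 = b.a.b.0 has moves —b→ p1
  p1 = a.b.0 has moves —a→ p2
  p2 = b.0 has moves —b→ p3
  p3 = 0 has moves ∅
Q's transition system — 4 states:
  q0 = b.b.b.0 has moves —b→ q1
  q1 = b.b.0 has moves —b→ q2
  q2 = b.0 has moves —b→ q3
  q3 = 0 has moves ∅
Run σ = ⟨ba⟩ on P: start {p0}
  [1] b ⇒ {p1}
  [2] a ⇒ {p2}
  P completes σ.
Run σ = ⟨ba⟩ on Q: start {q0}
  [1] b ⇒ {q1}
  [2] a ⇒ ∅ (Q stuck)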